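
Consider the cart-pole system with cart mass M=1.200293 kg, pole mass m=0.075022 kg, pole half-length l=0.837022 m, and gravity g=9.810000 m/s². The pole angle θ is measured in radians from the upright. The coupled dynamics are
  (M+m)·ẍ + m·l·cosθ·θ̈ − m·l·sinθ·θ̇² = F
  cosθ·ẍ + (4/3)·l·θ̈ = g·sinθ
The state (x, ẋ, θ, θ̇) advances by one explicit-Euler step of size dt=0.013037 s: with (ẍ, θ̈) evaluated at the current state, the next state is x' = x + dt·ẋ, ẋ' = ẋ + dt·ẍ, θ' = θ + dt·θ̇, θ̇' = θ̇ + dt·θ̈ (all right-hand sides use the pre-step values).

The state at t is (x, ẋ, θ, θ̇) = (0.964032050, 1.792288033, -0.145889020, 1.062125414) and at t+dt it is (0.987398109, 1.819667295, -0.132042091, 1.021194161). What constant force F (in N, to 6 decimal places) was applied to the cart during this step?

F = 2.493554 N

ẍ = (ẋ'−ẋ)/dt = (1.819667295−1.792288033)/0.013037 = 2.100120
θ̈ = (θ̇'−θ̇)/dt = (1.021194161−1.062125414)/0.013037 = -3.139622
sinθ=-0.145372, cosθ=0.989377
F = (M+m)·ẍ + m·l·cosθ·θ̈ − m·l·sinθ·θ̇² = 2.678314 + -0.195058 − -0.010298 = 2.493554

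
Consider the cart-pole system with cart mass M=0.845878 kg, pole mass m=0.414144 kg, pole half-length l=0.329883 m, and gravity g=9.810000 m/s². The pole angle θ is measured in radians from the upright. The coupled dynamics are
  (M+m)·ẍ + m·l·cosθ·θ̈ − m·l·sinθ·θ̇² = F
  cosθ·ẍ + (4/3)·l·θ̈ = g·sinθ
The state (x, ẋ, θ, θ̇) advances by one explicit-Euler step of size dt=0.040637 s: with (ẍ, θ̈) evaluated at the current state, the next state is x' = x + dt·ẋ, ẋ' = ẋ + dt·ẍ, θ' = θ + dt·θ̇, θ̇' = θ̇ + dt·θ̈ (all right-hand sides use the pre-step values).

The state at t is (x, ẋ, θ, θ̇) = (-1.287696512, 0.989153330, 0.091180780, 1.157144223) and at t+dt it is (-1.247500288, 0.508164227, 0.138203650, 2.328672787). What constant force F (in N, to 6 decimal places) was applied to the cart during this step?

F = -11.008329 N

ẍ = (ẋ'−ẋ)/dt = (0.508164227−0.989153330)/0.040637 = -11.836236
θ̈ = (θ̇'−θ̇)/dt = (2.328672787−1.157144223)/0.040637 = 28.829111
sinθ=0.091054, cosθ=0.995846
F = (M+m)·ẍ + m·l·cosθ·θ̈ − m·l·sinθ·θ̇² = -14.913917 + 3.922245 − 0.016657 = -11.008329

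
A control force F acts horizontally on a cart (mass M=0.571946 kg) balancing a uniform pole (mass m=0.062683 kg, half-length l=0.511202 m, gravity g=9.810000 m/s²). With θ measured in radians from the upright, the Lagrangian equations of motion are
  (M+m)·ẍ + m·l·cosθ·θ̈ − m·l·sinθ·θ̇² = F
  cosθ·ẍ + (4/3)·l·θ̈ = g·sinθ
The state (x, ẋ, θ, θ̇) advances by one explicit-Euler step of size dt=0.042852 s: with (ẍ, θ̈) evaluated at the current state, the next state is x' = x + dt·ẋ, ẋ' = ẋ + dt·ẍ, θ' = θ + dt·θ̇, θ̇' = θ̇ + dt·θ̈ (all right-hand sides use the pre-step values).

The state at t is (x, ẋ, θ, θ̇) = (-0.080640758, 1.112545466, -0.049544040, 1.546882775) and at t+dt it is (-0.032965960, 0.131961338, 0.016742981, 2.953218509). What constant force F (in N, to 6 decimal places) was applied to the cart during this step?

F = -13.468112 N

ẍ = (ẋ'−ẋ)/dt = (0.131961338−1.112545466)/0.042852 = -22.883042
θ̈ = (θ̇'−θ̇)/dt = (2.953218509−1.546882775)/0.042852 = 32.818439
sinθ=-0.049524, cosθ=0.998773
F = (M+m)·ẍ + m·l·cosθ·θ̈ − m·l·sinθ·θ̇² = -14.522242 + 1.050333 − -0.003797 = -13.468112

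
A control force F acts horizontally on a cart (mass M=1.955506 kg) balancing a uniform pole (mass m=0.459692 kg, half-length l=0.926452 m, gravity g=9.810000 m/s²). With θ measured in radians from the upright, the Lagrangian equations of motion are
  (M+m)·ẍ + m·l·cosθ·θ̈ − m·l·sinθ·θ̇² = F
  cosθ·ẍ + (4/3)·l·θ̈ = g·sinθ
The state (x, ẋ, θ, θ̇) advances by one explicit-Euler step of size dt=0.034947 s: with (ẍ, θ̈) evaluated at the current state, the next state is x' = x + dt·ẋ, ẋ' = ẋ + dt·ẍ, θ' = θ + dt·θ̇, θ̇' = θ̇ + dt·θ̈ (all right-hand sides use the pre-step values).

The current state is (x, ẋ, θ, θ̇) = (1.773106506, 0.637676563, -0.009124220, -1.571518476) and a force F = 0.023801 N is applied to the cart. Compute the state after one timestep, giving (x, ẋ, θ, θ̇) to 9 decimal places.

sinθ=-0.009124093, cosθ=0.999958375
temp = (F + m·l·θ̇²·sinθ)/(M+m) = (0.023801 + -0.009596626)/2.415198 = 0.005881246
θ̈ = (g·sinθ − cosθ·temp)/(l·(4/3 − m·cos²θ/(M+m))) = -0.090078281
ẍ = temp − m·l·θ̈·cosθ/(M+m) = 0.021764488
Euler: x'=1.773106506+0.034947·0.637676563=1.795391389, ẋ'=0.637676563+0.034947·0.021764488=0.638437167
       θ'=-0.009124220+0.034947·-1.571518476=-0.064044076, θ̇'=-1.571518476+0.034947·-0.090078281=-1.574666442

(1.795391389, 0.638437167, -0.064044076, -1.574666442)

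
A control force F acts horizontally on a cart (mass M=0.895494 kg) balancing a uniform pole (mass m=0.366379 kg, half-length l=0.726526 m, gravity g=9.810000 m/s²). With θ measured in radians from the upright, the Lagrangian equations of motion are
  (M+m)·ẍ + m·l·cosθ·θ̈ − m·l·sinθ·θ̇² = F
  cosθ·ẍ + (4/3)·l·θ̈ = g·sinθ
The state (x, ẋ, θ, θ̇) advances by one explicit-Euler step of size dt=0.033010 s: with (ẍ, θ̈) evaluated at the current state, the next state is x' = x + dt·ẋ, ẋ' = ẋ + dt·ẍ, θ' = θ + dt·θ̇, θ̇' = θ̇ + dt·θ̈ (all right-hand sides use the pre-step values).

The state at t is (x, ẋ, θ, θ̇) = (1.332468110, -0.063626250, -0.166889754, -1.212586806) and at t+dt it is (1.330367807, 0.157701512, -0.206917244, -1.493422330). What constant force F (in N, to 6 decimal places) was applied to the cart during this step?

ẍ = (ẋ'−ẋ)/dt = (0.157701512−-0.063626250)/0.033010 = 6.704870
θ̈ = (θ̇'−θ̇)/dt = (-1.493422330−-1.212586806)/0.033010 = -8.507589
sinθ=-0.166116, cosθ=0.986106
F = (M+m)·ẍ + m·l·cosθ·θ̈ − m·l·sinθ·θ̇² = 8.460695 + -2.233119 − -0.065016 = 6.292591

F = 6.292591 N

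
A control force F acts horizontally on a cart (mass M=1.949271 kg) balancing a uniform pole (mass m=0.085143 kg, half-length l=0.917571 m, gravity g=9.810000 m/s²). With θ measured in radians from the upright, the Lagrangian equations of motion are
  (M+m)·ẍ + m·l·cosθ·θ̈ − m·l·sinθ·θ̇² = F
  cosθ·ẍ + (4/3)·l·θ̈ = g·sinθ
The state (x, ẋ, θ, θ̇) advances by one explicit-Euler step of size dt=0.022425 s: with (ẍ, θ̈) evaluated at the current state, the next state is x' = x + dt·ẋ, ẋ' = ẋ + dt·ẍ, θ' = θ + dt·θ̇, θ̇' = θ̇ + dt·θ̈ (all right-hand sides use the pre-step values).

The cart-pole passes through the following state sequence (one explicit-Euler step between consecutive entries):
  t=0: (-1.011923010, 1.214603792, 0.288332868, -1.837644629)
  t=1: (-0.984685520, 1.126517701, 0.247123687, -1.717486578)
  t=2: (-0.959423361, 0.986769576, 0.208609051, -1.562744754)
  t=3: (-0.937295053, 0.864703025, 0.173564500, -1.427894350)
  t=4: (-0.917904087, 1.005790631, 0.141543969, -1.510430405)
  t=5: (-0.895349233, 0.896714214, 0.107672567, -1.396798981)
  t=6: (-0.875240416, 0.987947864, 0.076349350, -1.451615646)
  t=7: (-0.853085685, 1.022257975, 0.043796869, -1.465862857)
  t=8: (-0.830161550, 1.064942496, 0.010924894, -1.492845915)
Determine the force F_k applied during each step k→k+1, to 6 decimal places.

F_0 = -7.664931 N
F_1 = -12.211718 N
F_2 = -10.653879 N
F_3 = 12.488852 N
F_4 = -9.528731 N
F_5 = 8.070544 N
F_6 = 3.050594 N
F_7 = 3.771110 N

step 0→1:
  ẍ = (ẋ'−ẋ)/dt = (1.126517701−1.214603792)/0.022425 = -3.928031
  θ̈ = (θ̇'−θ̇)/dt = (-1.717486578−-1.837644629)/0.022425 = 5.358219
  sinθ=0.284354, cosθ=0.958719
  F = (M+m)·ẍ + m·l·cosθ·θ̈ − m·l·sinθ·θ̇² = -7.991241 + 0.401329 − 0.075019 = -7.664931
step 1→2:
  ẍ = (ẋ'−ẋ)/dt = (0.986769576−1.126517701)/0.022425 = -6.231800
  θ̈ = (θ̇'−θ̇)/dt = (-1.562744754−-1.717486578)/0.022425 = 6.900416
  sinθ=0.244616, cosθ=0.969620
  F = (M+m)·ẍ + m·l·cosθ·θ̈ − m·l·sinθ·θ̇² = -12.678062 + 0.522716 − 0.056372 = -12.211718
step 2→3:
  ẍ = (ẋ'−ẋ)/dt = (0.864703025−0.986769576)/0.022425 = -5.443324
  θ̈ = (θ̇'−θ̇)/dt = (-1.427894350−-1.562744754)/0.022425 = 6.013396
  sinθ=0.207099, cosθ=0.978320
  F = (M+m)·ẍ + m·l·cosθ·θ̈ − m·l·sinθ·θ̇² = -11.073976 + 0.459610 − 0.039513 = -10.653879
step 3→4:
  ẍ = (ẋ'−ẋ)/dt = (1.005790631−0.864703025)/0.022425 = 6.291532
  θ̈ = (θ̇'−θ̇)/dt = (-1.510430405−-1.427894350)/0.022425 = -3.680538
  sinθ=0.172694, cosθ=0.984975
  F = (M+m)·ẍ + m·l·cosθ·θ̈ − m·l·sinθ·θ̇² = 12.799581 + -0.283221 − 0.027508 = 12.488852
step 4→5:
  ẍ = (ẋ'−ẋ)/dt = (0.896714214−1.005790631)/0.022425 = -4.864054
  θ̈ = (θ̇'−θ̇)/dt = (-1.396798981−-1.510430405)/0.022425 = 5.067176
  sinθ=0.141072, cosθ=0.989999
  F = (M+m)·ẍ + m·l·cosθ·θ̈ − m·l·sinθ·θ̇² = -9.895500 + 0.391913 − 0.025144 = -9.528731
step 5→6:
  ẍ = (ẋ'−ẋ)/dt = (0.987947864−0.896714214)/0.022425 = 4.068390
  θ̈ = (θ̇'−θ̇)/dt = (-1.451615646−-1.396798981)/0.022425 = -2.444444
  sinθ=0.107465, cosθ=0.994209
  F = (M+m)·ẍ + m·l·cosθ·θ̈ − m·l·sinθ·θ̇² = 8.276790 + -0.189866 − 0.016380 = 8.070544
step 6→7:
  ẍ = (ẋ'−ẋ)/dt = (1.022257975−0.987947864)/0.022425 = 1.529994
  θ̈ = (θ̇'−θ̇)/dt = (-1.465862857−-1.451615646)/0.022425 = -0.635327
  sinθ=0.076275, cosθ=0.997087
  F = (M+m)·ẍ + m·l·cosθ·θ̈ − m·l·sinθ·θ̇² = 3.112641 + -0.049490 − 0.012557 = 3.050594
step 7→8:
  ẍ = (ẋ'−ẋ)/dt = (1.064942496−1.022257975)/0.022425 = 1.903435
  θ̈ = (θ̇'−θ̇)/dt = (-1.492845915−-1.465862857)/0.022425 = -1.203258
  sinθ=0.043783, cosθ=0.999041
  F = (M+m)·ẍ + m·l·cosθ·θ̈ − m·l·sinθ·θ̇² = 3.872374 + -0.093914 − 0.007350 = 3.771110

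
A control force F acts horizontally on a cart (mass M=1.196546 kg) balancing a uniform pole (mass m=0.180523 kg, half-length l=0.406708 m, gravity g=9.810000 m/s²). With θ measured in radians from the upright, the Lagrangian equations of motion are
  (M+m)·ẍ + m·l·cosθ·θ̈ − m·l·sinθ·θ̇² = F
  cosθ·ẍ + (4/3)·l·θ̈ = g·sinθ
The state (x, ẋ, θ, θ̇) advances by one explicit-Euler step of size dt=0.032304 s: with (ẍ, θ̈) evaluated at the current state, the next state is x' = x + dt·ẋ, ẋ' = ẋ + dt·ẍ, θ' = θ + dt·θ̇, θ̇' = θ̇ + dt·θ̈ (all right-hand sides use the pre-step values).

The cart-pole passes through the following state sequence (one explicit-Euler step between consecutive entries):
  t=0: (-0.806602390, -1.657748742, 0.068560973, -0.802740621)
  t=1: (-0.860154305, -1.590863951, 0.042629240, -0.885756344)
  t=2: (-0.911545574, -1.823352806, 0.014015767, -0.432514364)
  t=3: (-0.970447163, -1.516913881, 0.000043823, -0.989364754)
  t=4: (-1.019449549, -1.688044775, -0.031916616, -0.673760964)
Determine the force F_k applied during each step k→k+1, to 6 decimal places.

F_0 = 2.659719 N
F_1 = -8.883904 N
F_2 = 11.797341 N
F_3 = -6.577745 N

step 0→1:
  ẍ = (ẋ'−ẋ)/dt = (-1.590863951−-1.657748742)/0.032304 = 2.070480
  θ̈ = (θ̇'−θ̇)/dt = (-0.885756344−-0.802740621)/0.032304 = -2.569828
  sinθ=0.068507, cosθ=0.997651
  F = (M+m)·ẍ + m·l·cosθ·θ̈ − m·l·sinθ·θ̇² = 2.851194 + -0.188234 − 0.003241 = 2.659719
step 1→2:
  ẍ = (ẋ'−ẋ)/dt = (-1.823352806−-1.590863951)/0.032304 = -7.196906
  θ̈ = (θ̇'−θ̇)/dt = (-0.432514364−-0.885756344)/0.032304 = 14.030522
  sinθ=0.042616, cosθ=0.999092
  F = (M+m)·ẍ + m·l·cosθ·θ̈ − m·l·sinθ·θ̇² = -9.910636 + 1.029187 − 0.002455 = -8.883904
step 2→3:
  ẍ = (ẋ'−ẋ)/dt = (-1.516913881−-1.823352806)/0.032304 = 9.486098
  θ̈ = (θ̇'−θ̇)/dt = (-0.989364754−-0.432514364)/0.032304 = -17.237815
  sinθ=0.014015, cosθ=0.999902
  F = (M+m)·ẍ + m·l·cosθ·θ̈ − m·l·sinθ·θ̇² = 13.063012 + -1.265479 − 0.000192 = 11.797341
step 3→4:
  ẍ = (ẋ'−ẋ)/dt = (-1.688044775−-1.516913881)/0.032304 = -5.297514
  θ̈ = (θ̇'−θ̇)/dt = (-0.673760964−-0.989364754)/0.032304 = 9.769805
  sinθ=0.000044, cosθ=1.000000
  F = (M+m)·ẍ + m·l·cosθ·θ̈ − m·l·sinθ·θ̇² = -7.295042 + 0.717301 − 0.000003 = -6.577745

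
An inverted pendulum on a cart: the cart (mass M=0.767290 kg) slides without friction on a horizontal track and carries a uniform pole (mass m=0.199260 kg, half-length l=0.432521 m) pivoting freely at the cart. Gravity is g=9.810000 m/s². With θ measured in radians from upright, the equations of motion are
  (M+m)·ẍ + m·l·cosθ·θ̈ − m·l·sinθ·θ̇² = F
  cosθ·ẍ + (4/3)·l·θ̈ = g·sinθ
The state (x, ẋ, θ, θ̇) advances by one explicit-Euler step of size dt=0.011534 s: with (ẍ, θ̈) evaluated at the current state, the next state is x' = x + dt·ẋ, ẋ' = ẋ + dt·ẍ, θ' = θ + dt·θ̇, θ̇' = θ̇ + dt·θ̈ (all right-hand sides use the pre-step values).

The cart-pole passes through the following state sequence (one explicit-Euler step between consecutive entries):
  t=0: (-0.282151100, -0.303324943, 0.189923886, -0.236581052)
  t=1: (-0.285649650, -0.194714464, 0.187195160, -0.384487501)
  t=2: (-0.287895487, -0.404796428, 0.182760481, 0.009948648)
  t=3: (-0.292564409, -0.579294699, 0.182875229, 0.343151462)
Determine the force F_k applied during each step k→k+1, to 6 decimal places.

F_0 = 8.015344 N
F_1 = -14.711445 N
F_2 = -12.174682 N

step 0→1:
  ẍ = (ẋ'−ẋ)/dt = (-0.194714464−-0.303324943)/0.011534 = 9.416549
  θ̈ = (θ̇'−θ̇)/dt = (-0.384487501−-0.236581052)/0.011534 = -12.823517
  sinθ=0.188784, cosθ=0.982019
  F = (M+m)·ẍ + m·l·cosθ·θ̈ − m·l·sinθ·θ̇² = 9.101566 + -1.085311 − 0.000911 = 8.015344
step 1→2:
  ẍ = (ẋ'−ẋ)/dt = (-0.404796428−-0.194714464)/0.011534 = -18.214146
  θ̈ = (θ̇'−θ̇)/dt = (0.009948648−-0.384487501)/0.011534 = 34.197689
  sinθ=0.186104, cosθ=0.982530
  F = (M+m)·ẍ + m·l·cosθ·θ̈ − m·l·sinθ·θ̇² = -17.604883 + 2.895809 − 0.002371 = -14.711445
step 2→3:
  ẍ = (ẋ'−ẋ)/dt = (-0.579294699−-0.404796428)/0.011534 = -15.129033
  θ̈ = (θ̇'−θ̇)/dt = (0.343151462−0.009948648)/0.011534 = 28.888748
  sinθ=0.181745, cosθ=0.983346
  F = (M+m)·ẍ + m·l·cosθ·θ̈ − m·l·sinθ·θ̇² = -14.622967 + 2.448287 − 0.000002 = -12.174682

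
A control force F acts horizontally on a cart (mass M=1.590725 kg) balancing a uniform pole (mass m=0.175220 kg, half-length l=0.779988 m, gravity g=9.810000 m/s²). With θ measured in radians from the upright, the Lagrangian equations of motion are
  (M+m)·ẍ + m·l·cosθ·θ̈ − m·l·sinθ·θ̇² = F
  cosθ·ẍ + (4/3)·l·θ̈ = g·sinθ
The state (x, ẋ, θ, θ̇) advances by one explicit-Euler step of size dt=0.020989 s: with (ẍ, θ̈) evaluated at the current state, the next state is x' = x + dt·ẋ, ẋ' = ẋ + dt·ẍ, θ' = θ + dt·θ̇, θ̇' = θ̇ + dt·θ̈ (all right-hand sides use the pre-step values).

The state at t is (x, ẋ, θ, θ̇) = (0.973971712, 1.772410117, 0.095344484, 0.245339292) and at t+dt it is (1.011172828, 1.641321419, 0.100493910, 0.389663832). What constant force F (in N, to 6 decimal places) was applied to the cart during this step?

ẍ = (ẋ'−ẋ)/dt = (1.641321419−1.772410117)/0.020989 = -6.245590
θ̈ = (θ̇'−θ̇)/dt = (0.389663832−0.245339292)/0.020989 = 6.876199
sinθ=0.095200, cosθ=0.995458
F = (M+m)·ẍ + m·l·cosθ·θ̈ − m·l·sinθ·θ̇² = -11.029369 + 0.935498 − 0.000783 = -10.094654

F = -10.094654 N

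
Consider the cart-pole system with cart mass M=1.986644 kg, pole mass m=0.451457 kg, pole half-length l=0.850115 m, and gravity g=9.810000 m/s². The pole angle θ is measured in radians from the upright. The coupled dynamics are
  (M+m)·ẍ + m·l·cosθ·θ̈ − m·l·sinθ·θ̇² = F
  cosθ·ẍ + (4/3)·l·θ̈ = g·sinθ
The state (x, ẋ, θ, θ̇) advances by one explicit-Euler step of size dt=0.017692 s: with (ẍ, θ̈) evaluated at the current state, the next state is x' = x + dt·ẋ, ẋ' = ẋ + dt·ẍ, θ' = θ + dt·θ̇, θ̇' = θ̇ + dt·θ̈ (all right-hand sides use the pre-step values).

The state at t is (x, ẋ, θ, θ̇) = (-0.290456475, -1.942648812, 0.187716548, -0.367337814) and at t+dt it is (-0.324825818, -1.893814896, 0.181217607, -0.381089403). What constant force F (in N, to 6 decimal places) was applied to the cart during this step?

F = 6.426974 N

ẍ = (ẋ'−ẋ)/dt = (-1.893814896−-1.942648812)/0.017692 = 2.760226
θ̈ = (θ̇'−θ̇)/dt = (-0.381089403−-0.367337814)/0.017692 = -0.777277
sinθ=0.186616, cosθ=0.982433
F = (M+m)·ẍ + m·l·cosθ·θ̈ − m·l·sinθ·θ̇² = 6.729709 + -0.293071 − 0.009664 = 6.426974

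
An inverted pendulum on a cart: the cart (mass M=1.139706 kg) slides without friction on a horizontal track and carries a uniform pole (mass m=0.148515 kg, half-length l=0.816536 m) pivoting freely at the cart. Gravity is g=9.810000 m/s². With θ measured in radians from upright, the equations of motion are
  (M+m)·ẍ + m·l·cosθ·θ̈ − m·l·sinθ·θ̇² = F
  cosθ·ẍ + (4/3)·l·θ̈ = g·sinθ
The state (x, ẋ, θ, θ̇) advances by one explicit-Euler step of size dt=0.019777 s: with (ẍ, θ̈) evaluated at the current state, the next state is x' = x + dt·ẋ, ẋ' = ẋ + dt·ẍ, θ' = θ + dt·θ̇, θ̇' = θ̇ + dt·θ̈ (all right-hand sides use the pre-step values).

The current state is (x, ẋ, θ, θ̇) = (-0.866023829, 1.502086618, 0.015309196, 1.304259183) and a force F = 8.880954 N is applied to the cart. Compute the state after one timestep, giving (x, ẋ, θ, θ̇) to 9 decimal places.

sinθ=0.015308598, cosθ=0.999882817
temp = (F + m·l·θ̇²·sinθ)/(M+m) = (8.880954 + 0.003157976)/1.288221 = 6.896419152
θ̈ = (g·sinθ − cosθ·temp)/(l·(4/3 − m·cos²θ/(M+m))) = -6.782051126
ẍ = temp − m·l·θ̈·cosθ/(M+m) = 7.534778829
Euler: x'=-0.866023829+0.019777·1.502086618=-0.836317062, ẋ'=1.502086618+0.019777·7.534778829=1.651101939
       θ'=0.015309196+0.019777·1.304259183=0.041103530, θ̇'=1.304259183+0.019777·-6.782051126=1.170130558

(-0.836317062, 1.651101939, 0.041103530, 1.170130558)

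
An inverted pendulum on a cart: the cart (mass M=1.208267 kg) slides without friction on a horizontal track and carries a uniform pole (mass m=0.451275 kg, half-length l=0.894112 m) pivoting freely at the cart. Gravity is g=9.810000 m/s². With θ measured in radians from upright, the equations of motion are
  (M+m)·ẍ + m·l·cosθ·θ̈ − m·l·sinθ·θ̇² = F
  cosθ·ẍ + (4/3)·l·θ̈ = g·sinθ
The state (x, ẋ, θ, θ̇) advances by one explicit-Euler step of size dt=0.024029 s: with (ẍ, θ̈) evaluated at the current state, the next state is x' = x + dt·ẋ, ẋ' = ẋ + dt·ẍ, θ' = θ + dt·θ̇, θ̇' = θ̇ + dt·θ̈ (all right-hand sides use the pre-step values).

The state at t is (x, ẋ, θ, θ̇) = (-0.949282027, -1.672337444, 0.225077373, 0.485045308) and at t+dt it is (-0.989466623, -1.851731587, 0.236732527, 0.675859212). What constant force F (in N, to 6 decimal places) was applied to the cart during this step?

F = -9.287594 N

ẍ = (ẋ'−ẋ)/dt = (-1.851731587−-1.672337444)/0.024029 = -7.465735
θ̈ = (θ̇'−θ̇)/dt = (0.675859212−0.485045308)/0.024029 = 7.940984
sinθ=0.223182, cosθ=0.974777
F = (M+m)·ẍ + m·l·cosθ·θ̈ − m·l·sinθ·θ̇² = -12.389701 + 3.123293 − 0.021186 = -9.287594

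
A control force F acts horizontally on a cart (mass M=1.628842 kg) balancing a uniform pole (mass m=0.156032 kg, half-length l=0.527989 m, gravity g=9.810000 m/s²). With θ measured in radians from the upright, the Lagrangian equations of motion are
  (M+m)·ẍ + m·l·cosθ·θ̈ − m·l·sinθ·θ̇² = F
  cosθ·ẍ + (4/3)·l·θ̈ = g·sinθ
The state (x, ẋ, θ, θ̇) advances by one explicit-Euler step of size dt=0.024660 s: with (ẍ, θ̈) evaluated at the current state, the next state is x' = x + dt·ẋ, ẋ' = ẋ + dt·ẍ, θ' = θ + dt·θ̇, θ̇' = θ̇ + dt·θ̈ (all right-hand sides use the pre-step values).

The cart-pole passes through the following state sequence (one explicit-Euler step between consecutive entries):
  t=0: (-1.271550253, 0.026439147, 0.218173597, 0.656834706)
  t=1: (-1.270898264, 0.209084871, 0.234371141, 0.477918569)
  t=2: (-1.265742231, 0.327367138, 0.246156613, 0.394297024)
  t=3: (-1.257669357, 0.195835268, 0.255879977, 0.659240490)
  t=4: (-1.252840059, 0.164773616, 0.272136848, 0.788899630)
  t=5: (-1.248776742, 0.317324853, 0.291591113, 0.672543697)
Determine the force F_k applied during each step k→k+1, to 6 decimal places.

F_0 = 12.628533 N
F_1 = 8.285098 N
F_2 = -8.664876 N
F_3 = -1.838226 N
F_4 = 10.653361 N

step 0→1:
  ẍ = (ẋ'−ẋ)/dt = (0.209084871−0.026439147)/0.024660 = 7.406558
  θ̈ = (θ̇'−θ̇)/dt = (0.477918569−0.656834706)/0.024660 = -7.255318
  sinθ=0.216447, cosθ=0.976294
  F = (M+m)·ẍ + m·l·cosθ·θ̈ − m·l·sinθ·θ̇² = 13.219773 + -0.583547 − 0.007693 = 12.628533
step 1→2:
  ẍ = (ẋ'−ẋ)/dt = (0.327367138−0.209084871)/0.024660 = 4.796523
  θ̈ = (θ̇'−θ̇)/dt = (0.394297024−0.477918569)/0.024660 = -3.390979
  sinθ=0.232231, cosθ=0.972661
  F = (M+m)·ẍ + m·l·cosθ·θ̈ − m·l·sinθ·θ̇² = 8.561190 + -0.271722 − 0.004370 = 8.285098
step 2→3:
  ẍ = (ẋ'−ẋ)/dt = (0.195835268−0.327367138)/0.024660 = -5.333815
  θ̈ = (θ̇'−θ̇)/dt = (0.659240490−0.394297024)/0.024660 = 10.743855
  sinθ=0.243678, cosθ=0.969856
  F = (M+m)·ẍ + m·l·cosθ·θ̈ − m·l·sinθ·θ̇² = -9.520187 + 0.858432 − 0.003121 = -8.664876
step 3→4:
  ẍ = (ẋ'−ẋ)/dt = (0.164773616−0.195835268)/0.024660 = -1.259597
  θ̈ = (θ̇'−θ̇)/dt = (0.788899630−0.659240490)/0.024660 = 5.257873
  sinθ=0.253097, cosθ=0.967441
  F = (M+m)·ẍ + m·l·cosθ·θ̈ − m·l·sinθ·θ̇² = -2.248221 + 0.419057 − 0.009062 = -1.838226
step 4→5:
  ẍ = (ẋ'−ẋ)/dt = (0.317324853−0.164773616)/0.024660 = 6.186182
  θ̈ = (θ̇'−θ̇)/dt = (0.672543697−0.788899630)/0.024660 = -4.718408
  sinθ=0.268790, cosθ=0.963199
  F = (M+m)·ẍ + m·l·cosθ·θ̈ − m·l·sinθ·θ̇² = 11.041555 + -0.374412 − 0.013781 = 10.653361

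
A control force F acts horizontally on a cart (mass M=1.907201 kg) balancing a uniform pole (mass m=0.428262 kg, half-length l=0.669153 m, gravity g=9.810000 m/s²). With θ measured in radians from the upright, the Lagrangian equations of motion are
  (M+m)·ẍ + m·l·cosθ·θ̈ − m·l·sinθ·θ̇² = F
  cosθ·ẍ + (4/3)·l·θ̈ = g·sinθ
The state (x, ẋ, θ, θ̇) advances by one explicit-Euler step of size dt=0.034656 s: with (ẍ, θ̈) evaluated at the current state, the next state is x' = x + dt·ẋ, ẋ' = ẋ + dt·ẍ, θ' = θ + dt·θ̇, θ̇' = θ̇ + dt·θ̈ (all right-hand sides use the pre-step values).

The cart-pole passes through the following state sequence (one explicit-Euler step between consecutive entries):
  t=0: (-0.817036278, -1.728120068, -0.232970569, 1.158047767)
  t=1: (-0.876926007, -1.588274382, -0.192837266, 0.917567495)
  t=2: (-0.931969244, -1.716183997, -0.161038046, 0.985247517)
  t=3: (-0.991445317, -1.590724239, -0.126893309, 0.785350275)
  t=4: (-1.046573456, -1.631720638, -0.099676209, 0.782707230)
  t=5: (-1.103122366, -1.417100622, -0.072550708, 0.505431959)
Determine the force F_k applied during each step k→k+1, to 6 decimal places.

step 0→1:
  ẍ = (ẋ'−ẋ)/dt = (-1.588274382−-1.728120068)/0.034656 = 4.035252
  θ̈ = (θ̇'−θ̇)/dt = (0.917567495−1.158047767)/0.034656 = -6.939066
  sinθ=-0.230869, cosθ=0.972985
  F = (M+m)·ẍ + m·l·cosθ·θ̈ − m·l·sinθ·θ̇² = 9.424181 + -1.934827 − -0.088726 = 7.578081
step 1→2:
  ẍ = (ẋ'−ẋ)/dt = (-1.716183997−-1.588274382)/0.034656 = -3.690836
  θ̈ = (θ̇'−θ̇)/dt = (0.985247517−0.917567495)/0.034656 = 1.952909
  sinθ=-0.191644, cosθ=0.981464
  F = (M+m)·ẍ + m·l·cosθ·θ̈ − m·l·sinθ·θ̇² = -8.619811 + 0.549277 − -0.046239 = -8.024295
step 2→3:
  ẍ = (ẋ'−ẋ)/dt = (-1.590724239−-1.716183997)/0.034656 = 3.620145
  θ̈ = (θ̇'−θ̇)/dt = (0.785350275−0.985247517)/0.034656 = -5.768041
  sinθ=-0.160343, cosθ=0.987061
  F = (M+m)·ẍ + m·l·cosθ·θ̈ − m·l·sinθ·θ̇² = 8.454716 + -1.631577 − -0.044604 = 6.867743
step 3→4:
  ẍ = (ẋ'−ẋ)/dt = (-1.631720638−-1.590724239)/0.034656 = -1.182952
  θ̈ = (θ̇'−θ̇)/dt = (0.782707230−0.785350275)/0.034656 = -0.076265
  sinθ=-0.126553, cosθ=0.991960
  F = (M+m)·ẍ + m·l·cosθ·θ̈ − m·l·sinθ·θ̇² = -2.762742 + -0.021680 − -0.022368 = -2.762053
step 4→5:
  ẍ = (ẋ'−ẋ)/dt = (-1.417100622−-1.631720638)/0.034656 = 6.192867
  θ̈ = (θ̇'−θ̇)/dt = (0.505431959−0.782707230)/0.034656 = -8.000787
  sinθ=-0.099511, cosθ=0.995036
  F = (M+m)·ẍ + m·l·cosθ·θ̈ − m·l·sinθ·θ̇² = 14.463213 + -2.281427 − -0.017471 = 12.199256

F_0 = 7.578081 N
F_1 = -8.024295 N
F_2 = 6.867743 N
F_3 = -2.762053 N
F_4 = 12.199256 N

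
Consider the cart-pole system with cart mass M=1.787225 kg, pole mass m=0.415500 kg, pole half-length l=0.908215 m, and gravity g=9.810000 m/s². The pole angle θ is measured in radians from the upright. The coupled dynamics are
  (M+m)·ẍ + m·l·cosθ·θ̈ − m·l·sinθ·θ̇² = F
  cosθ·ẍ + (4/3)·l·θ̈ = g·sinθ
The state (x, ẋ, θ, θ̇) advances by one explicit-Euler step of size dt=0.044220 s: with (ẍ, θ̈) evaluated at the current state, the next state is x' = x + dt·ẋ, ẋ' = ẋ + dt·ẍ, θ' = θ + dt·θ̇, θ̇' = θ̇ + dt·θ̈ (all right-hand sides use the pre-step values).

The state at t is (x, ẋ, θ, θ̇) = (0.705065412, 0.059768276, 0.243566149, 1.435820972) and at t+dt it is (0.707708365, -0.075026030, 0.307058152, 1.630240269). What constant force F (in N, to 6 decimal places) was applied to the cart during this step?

F = -5.291950 N

ẍ = (ẋ'−ẋ)/dt = (-0.075026030−0.059768276)/0.044220 = -3.048266
θ̈ = (θ̇'−θ̇)/dt = (1.630240269−1.435820972)/0.044220 = 4.396637
sinθ=0.241165, cosθ=0.970484
F = (M+m)·ẍ + m·l·cosθ·θ̈ − m·l·sinθ·θ̇² = -6.714491 + 1.610159 − 0.187618 = -5.291950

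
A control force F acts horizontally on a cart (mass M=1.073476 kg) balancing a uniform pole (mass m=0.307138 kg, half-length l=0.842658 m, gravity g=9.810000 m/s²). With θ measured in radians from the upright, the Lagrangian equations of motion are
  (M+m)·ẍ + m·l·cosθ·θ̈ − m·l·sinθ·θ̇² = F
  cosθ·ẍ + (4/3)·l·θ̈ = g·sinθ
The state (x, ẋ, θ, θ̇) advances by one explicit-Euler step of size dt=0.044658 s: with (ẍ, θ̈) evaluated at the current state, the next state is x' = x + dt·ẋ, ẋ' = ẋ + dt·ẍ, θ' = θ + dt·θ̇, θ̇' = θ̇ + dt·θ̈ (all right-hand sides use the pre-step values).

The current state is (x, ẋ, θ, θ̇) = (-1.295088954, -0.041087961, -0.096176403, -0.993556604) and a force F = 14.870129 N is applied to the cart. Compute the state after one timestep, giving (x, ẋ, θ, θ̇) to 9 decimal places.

(-1.296923860, 0.542589221, -0.140546654, -1.548095863)

sinθ=-0.096028201, cosθ=0.995378614
temp = (F + m·l·θ̇²·sinθ)/(M+m) = (14.870129 + -0.024534032)/1.380614 = 10.752893255
θ̈ = (g·sinθ − cosθ·temp)/(l·(4/3 − m·cos²θ/(M+m))) = -12.417467387
ẍ = temp − m·l·θ̈·cosθ/(M+m) = 13.069935546
Euler: x'=-1.295088954+0.044658·-0.041087961=-1.296923860, ẋ'=-0.041087961+0.044658·13.069935546=0.542589221
       θ'=-0.096176403+0.044658·-0.993556604=-0.140546654, θ̇'=-0.993556604+0.044658·-12.417467387=-1.548095863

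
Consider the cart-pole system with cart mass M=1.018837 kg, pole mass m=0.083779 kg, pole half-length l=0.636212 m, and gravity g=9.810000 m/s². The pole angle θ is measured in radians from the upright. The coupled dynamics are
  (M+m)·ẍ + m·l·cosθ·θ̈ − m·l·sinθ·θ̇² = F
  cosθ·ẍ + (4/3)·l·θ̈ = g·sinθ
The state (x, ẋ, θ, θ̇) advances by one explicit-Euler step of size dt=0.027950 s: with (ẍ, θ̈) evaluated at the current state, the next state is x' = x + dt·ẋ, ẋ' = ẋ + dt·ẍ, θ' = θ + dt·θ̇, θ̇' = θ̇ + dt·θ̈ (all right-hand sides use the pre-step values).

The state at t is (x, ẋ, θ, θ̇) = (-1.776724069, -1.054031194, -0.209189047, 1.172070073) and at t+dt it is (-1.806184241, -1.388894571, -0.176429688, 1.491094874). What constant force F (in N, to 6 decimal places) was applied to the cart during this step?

ẍ = (ẋ'−ẋ)/dt = (-1.388894571−-1.054031194)/0.027950 = -11.980801
θ̈ = (θ̇'−θ̇)/dt = (1.491094874−1.172070073)/0.027950 = 11.414125
sinθ=-0.207667, cosθ=0.978200
F = (M+m)·ẍ + m·l·cosθ·θ̈ − m·l·sinθ·θ̇² = -13.210222 + 0.595124 − -0.015206 = -12.599893

F = -12.599893 N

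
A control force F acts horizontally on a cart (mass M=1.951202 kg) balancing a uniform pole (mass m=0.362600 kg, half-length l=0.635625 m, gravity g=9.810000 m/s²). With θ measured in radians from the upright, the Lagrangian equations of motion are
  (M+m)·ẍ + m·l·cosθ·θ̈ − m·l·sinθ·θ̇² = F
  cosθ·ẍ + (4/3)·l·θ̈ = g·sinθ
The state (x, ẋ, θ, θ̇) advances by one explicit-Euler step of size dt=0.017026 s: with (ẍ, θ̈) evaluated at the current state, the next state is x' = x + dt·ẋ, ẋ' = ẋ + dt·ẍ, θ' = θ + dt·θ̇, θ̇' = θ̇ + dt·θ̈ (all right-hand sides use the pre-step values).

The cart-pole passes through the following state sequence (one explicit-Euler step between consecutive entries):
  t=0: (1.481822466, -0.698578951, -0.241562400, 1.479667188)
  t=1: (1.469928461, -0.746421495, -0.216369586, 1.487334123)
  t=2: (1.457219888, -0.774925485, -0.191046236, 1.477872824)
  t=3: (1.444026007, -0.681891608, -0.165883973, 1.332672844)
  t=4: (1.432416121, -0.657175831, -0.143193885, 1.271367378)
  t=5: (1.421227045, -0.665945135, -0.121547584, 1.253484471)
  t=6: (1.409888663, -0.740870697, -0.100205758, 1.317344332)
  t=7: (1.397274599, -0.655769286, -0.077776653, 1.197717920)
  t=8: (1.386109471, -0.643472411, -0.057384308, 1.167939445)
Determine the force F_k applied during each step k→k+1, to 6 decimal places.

step 0→1:
  ẍ = (ẋ'−ẋ)/dt = (-0.746421495−-0.698578951)/0.017026 = -2.809970
  θ̈ = (θ̇'−θ̇)/dt = (1.487334123−1.479667188)/0.017026 = 0.450307
  sinθ=-0.239220, cosθ=0.970965
  F = (M+m)·ẍ + m·l·cosθ·θ̈ − m·l·sinθ·θ̇² = -6.501713 + 0.100772 − -0.120713 = -6.280228
step 1→2:
  ẍ = (ẋ'−ẋ)/dt = (-0.774925485−-0.746421495)/0.017026 = -1.674145
  θ̈ = (θ̇'−θ̇)/dt = (1.477872824−1.487334123)/0.017026 = -0.555697
  sinθ=-0.214685, cosθ=0.976683
  F = (M+m)·ẍ + m·l·cosθ·θ̈ − m·l·sinθ·θ̇² = -3.873640 + -0.125089 − -0.109458 = -3.889271
step 2→3:
  ẍ = (ẋ'−ẋ)/dt = (-0.681891608−-0.774925485)/0.017026 = 5.464224
  θ̈ = (θ̇'−θ̇)/dt = (1.332672844−1.477872824)/0.017026 = -8.528132
  sinθ=-0.189886, cosθ=0.981806
  F = (M+m)·ẍ + m·l·cosθ·θ̈ − m·l·sinθ·θ̇² = 12.643132 + -1.929783 − -0.095586 = 10.808936
step 3→4:
  ẍ = (ẋ'−ẋ)/dt = (-0.657175831−-0.681891608)/0.017026 = 1.451649
  θ̈ = (θ̇'−θ̇)/dt = (1.271367378−1.332672844)/0.017026 = -3.600697
  sinθ=-0.165124, cosθ=0.986273
  F = (M+m)·ẍ + m·l·cosθ·θ̈ − m·l·sinθ·θ̇² = 3.358828 + -0.818488 − -0.067591 = 2.607931
step 4→5:
  ẍ = (ẋ'−ẋ)/dt = (-0.665945135−-0.657175831)/0.017026 = -0.515054
  θ̈ = (θ̇'−θ̇)/dt = (1.253484471−1.271367378)/0.017026 = -1.050329
  sinθ=-0.142705, cosθ=0.989765
  F = (M+m)·ẍ + m·l·cosθ·θ̈ − m·l·sinθ·θ̇² = -1.191732 + -0.239600 − -0.053163 = -1.378169
step 5→6:
  ẍ = (ẋ'−ẋ)/dt = (-0.740870697−-0.665945135)/0.017026 = -4.400656
  θ̈ = (θ̇'−θ̇)/dt = (1.317344332−1.253484471)/0.017026 = 3.750726
  sinθ=-0.121249, cosθ=0.992622
  F = (M+m)·ẍ + m·l·cosθ·θ̈ − m·l·sinθ·θ̇² = -10.182246 + 0.858081 − -0.043908 = -9.280257
step 6→7:
  ẍ = (ẋ'−ẋ)/dt = (-0.655769286−-0.740870697)/0.017026 = 4.998321
  θ̈ = (θ̇'−θ̇)/dt = (1.197717920−1.317344332)/0.017026 = -7.026102
  sinθ=-0.100038, cosθ=0.994984
  F = (M+m)·ẍ + m·l·cosθ·θ̈ − m·l·sinθ·θ̇² = 11.565125 + -1.611236 − -0.040012 = 9.993901
step 7→8:
  ẍ = (ẋ'−ẋ)/dt = (-0.643472411−-0.655769286)/0.017026 = 0.722241
  θ̈ = (θ̇'−θ̇)/dt = (1.167939445−1.197717920)/0.017026 = -1.749000
  sinθ=-0.077698, cosθ=0.996977
  F = (M+m)·ẍ + m·l·cosθ·θ̈ − m·l·sinθ·θ̇² = 1.671123 + -0.401887 − -0.025689 = 1.294925

F_0 = -6.280228 N
F_1 = -3.889271 N
F_2 = 10.808936 N
F_3 = 2.607931 N
F_4 = -1.378169 N
F_5 = -9.280257 N
F_6 = 9.993901 N
F_7 = 1.294925 N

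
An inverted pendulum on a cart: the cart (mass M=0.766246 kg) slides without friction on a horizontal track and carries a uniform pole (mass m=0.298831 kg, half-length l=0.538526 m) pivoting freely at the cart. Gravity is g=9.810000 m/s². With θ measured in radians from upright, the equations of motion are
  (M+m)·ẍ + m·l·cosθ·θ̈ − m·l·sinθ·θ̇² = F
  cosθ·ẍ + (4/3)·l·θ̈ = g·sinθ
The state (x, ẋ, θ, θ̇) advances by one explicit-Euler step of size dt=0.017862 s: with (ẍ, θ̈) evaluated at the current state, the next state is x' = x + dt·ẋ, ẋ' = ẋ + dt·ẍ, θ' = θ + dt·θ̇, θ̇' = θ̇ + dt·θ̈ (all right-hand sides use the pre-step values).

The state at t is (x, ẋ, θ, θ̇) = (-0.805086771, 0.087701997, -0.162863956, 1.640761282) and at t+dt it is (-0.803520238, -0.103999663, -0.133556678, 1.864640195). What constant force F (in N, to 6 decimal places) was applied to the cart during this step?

F = -9.370205 N

ẍ = (ẋ'−ẋ)/dt = (-0.103999663−0.087701997)/0.017862 = -10.732374
θ̈ = (θ̇'−θ̇)/dt = (1.864640195−1.640761282)/0.017862 = 12.533810
sinθ=-0.162145, cosθ=0.986767
F = (M+m)·ẍ + m·l·cosθ·θ̈ − m·l·sinθ·θ̇² = -11.430804 + 1.990353 − -0.070247 = -9.370205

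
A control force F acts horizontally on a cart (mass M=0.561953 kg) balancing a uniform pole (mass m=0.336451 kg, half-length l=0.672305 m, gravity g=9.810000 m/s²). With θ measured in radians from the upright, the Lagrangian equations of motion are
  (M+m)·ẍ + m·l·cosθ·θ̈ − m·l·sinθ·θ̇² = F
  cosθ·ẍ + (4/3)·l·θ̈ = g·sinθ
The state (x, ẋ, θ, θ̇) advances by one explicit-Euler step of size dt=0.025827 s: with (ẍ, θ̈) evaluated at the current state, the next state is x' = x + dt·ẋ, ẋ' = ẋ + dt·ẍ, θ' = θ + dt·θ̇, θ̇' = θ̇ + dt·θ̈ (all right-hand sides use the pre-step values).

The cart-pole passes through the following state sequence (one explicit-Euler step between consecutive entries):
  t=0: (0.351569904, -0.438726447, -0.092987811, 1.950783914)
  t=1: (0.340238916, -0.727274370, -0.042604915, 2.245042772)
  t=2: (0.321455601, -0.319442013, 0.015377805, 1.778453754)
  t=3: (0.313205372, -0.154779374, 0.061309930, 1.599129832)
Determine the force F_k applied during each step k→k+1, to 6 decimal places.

F_0 = -7.391302 N
F_1 = 10.152428 N
F_2 = 4.146497 N

step 0→1:
  ẍ = (ẋ'−ẋ)/dt = (-0.727274370−-0.438726447)/0.025827 = -11.172336
  θ̈ = (θ̇'−θ̇)/dt = (2.245042772−1.950783914)/0.025827 = 11.393459
  sinθ=-0.092854, cosθ=0.995680
  F = (M+m)·ẍ + m·l·cosθ·θ̈ − m·l·sinθ·θ̇² = -10.037271 + 2.566040 − -0.079929 = -7.391302
step 1→2:
  ẍ = (ẋ'−ẋ)/dt = (-0.319442013−-0.727274370)/0.025827 = 15.790930
  θ̈ = (θ̇'−θ̇)/dt = (1.778453754−2.245042772)/0.025827 = -18.065939
  sinθ=-0.042592, cosθ=0.999093
  F = (M+m)·ẍ + m·l·cosθ·θ̈ − m·l·sinθ·θ̇² = 14.186635 + -4.082765 − -0.048559 = 10.152428
step 2→3:
  ẍ = (ẋ'−ẋ)/dt = (-0.154779374−-0.319442013)/0.025827 = 6.375601
  θ̈ = (θ̇'−θ̇)/dt = (1.599129832−1.778453754)/0.025827 = -6.943273
  sinθ=0.015377, cosθ=0.999882
  F = (M+m)·ẍ + m·l·cosθ·θ̈ − m·l·sinθ·θ̇² = 5.727865 + -1.570367 − 0.011001 = 4.146497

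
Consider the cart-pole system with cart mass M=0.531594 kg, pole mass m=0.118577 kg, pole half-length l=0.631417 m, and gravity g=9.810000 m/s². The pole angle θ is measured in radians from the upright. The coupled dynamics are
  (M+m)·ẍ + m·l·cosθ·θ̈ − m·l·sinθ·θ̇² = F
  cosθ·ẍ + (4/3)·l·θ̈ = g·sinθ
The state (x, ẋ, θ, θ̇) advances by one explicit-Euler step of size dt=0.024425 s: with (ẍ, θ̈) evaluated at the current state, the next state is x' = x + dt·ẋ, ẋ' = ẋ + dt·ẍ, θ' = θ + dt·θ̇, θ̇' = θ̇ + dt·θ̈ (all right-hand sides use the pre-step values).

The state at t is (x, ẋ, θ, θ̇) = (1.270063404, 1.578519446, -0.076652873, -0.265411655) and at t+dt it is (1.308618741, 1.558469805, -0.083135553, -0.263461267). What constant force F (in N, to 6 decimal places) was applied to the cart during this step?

ẍ = (ẋ'−ẋ)/dt = (1.558469805−1.578519446)/0.024425 = -0.820866
θ̈ = (θ̇'−θ̇)/dt = (-0.263461267−-0.265411655)/0.024425 = 0.079852
sinθ=-0.076578, cosθ=0.997064
F = (M+m)·ẍ + m·l·cosθ·θ̈ − m·l·sinθ·θ̇² = -0.533703 + 0.005961 − -0.000404 = -0.527338

F = -0.527338 N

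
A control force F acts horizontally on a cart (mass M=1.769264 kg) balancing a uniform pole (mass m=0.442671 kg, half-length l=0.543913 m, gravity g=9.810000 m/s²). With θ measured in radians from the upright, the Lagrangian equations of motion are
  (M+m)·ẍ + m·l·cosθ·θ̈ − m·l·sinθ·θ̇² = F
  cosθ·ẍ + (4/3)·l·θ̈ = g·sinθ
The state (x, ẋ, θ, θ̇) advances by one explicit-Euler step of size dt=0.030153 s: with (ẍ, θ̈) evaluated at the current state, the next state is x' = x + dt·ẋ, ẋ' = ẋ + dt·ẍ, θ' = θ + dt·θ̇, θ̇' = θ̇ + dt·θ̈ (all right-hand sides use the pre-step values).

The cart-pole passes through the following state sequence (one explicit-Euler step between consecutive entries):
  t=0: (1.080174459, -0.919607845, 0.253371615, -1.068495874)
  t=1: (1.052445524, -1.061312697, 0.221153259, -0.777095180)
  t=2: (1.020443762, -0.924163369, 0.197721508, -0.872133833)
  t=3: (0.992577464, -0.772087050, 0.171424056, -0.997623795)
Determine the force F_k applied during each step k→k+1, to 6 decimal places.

F_0 = -8.211384 N
F_1 = 9.288566 N
F_2 = 10.137369 N

step 0→1:
  ẍ = (ẋ'−ẋ)/dt = (-1.061312697−-0.919607845)/0.030153 = -4.699527
  θ̈ = (θ̇'−θ̇)/dt = (-0.777095180−-1.068495874)/0.030153 = 9.664070
  sinθ=0.250669, cosθ=0.968073
  F = (M+m)·ẍ + m·l·cosθ·θ̈ − m·l·sinθ·θ̇² = -10.395049 + 2.252571 − 0.068906 = -8.211384
step 1→2:
  ẍ = (ẋ'−ẋ)/dt = (-0.924163369−-1.061312697)/0.030153 = 4.548447
  θ̈ = (θ̇'−θ̇)/dt = (-0.872133833−-0.777095180)/0.030153 = -3.151881
  sinθ=0.219355, cosθ=0.975645
  F = (M+m)·ẍ + m·l·cosθ·θ̈ − m·l·sinθ·θ̇² = 10.060870 + -0.740410 − 0.031894 = 9.288566
step 2→3:
  ẍ = (ẋ'−ẋ)/dt = (-0.772087050−-0.924163369)/0.030153 = 5.043489
  θ̈ = (θ̇'−θ̇)/dt = (-0.997623795−-0.872133833)/0.030153 = -4.161774
  sinθ=0.196436, cosθ=0.980517
  F = (M+m)·ẍ + m·l·cosθ·θ̈ − m·l·sinθ·θ̇² = 11.155870 + -0.982526 − 0.035975 = 10.137369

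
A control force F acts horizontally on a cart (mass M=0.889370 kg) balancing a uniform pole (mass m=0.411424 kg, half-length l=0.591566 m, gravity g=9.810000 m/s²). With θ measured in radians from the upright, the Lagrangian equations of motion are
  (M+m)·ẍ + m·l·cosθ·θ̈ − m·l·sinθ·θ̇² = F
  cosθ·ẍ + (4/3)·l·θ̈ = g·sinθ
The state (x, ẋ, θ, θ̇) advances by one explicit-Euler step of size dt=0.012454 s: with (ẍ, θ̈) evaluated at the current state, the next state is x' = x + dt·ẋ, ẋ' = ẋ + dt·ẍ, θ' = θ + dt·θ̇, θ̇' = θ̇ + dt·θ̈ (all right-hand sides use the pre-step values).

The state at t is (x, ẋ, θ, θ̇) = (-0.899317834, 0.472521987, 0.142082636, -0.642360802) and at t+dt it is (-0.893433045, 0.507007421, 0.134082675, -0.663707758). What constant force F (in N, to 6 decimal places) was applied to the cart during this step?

F = 3.174737 N

ẍ = (ẋ'−ẋ)/dt = (0.507007421−0.472521987)/0.012454 = 2.769025
θ̈ = (θ̇'−θ̇)/dt = (-0.663707758−-0.642360802)/0.012454 = -1.714064
sinθ=0.141605, cosθ=0.989923
F = (M+m)·ẍ + m·l·cosθ·θ̈ − m·l·sinθ·θ̇² = 3.601931 + -0.412973 − 0.014221 = 3.174737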